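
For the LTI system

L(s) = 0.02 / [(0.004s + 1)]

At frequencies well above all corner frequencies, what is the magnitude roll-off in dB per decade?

Each pole contributes −20 dB/decade at high frequency; each zero contributes +20 dB/decade.
Net: 0 zero(s) − 1 pole(s) → -20 dB/decade.

-20 dB/decade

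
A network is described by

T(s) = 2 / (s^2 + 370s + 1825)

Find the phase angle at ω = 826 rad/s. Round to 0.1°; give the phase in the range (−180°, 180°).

-155.8°

Substitute s = j826:
Numerator: 2 = 2 + j0
Denominator: (j826)^2 + 370(j826) + 1825 = -680451 + j305620
|N| = √(2² + 0²) ≈ 2, ∠N ≈ 0.00°
|D| = √(680451² + 305620²) ≈ 7.4593e+05, ∠D ≈ 155.81°
∠T = 0.00° − 155.81° = -155.81°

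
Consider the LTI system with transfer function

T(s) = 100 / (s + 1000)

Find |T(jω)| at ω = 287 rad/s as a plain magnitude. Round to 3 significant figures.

Substitute s = j287:
Numerator: 100 = 100 + j0
Denominator: (j287) + 1000 = 1000 + j287
|N| = √(100² + 0²) ≈ 100, ∠N ≈ 0.00°
|D| = √(1000² + 287²) ≈ 1040.4, ∠D ≈ 16.01°
|T| = 100 / 1040.4 ≈ 0.096117

0.0961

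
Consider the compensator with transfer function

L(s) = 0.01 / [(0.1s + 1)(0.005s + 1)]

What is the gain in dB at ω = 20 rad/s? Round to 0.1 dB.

At ω = 20 rad/s:
pole (1 + j20·0.1) = 1 + j2 → |·| ≈ 2.2361, ∠ ≈ 63.43°
pole (1 + j20·0.005) = 1 + j0.1 → |·| ≈ 1.005, ∠ ≈ 5.71°
|L| = 0.01 · 1 / (2.2361 · 1.005) ≈ 0.0044498
Gain = 20 log₁₀(0.0044498) ≈ -47.03 dB

-47.0 dB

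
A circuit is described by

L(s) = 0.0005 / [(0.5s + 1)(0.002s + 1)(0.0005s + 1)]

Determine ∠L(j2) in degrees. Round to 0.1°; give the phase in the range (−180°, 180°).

-45.3°

At ω = 2 rad/s:
pole (1 + j2·0.5) = 1 + j1 → |·| ≈ 1.4142, ∠ ≈ 45.00°
pole (1 + j2·0.002) = 1 + j0.004 → |·| ≈ 1, ∠ ≈ 0.23°
pole (1 + j2·0.0005) = 1 + j0.001 → |·| ≈ 1, ∠ ≈ 0.06°
∠L = (0°) − (45.00° + 0.23° + 0.06°) = -45.29°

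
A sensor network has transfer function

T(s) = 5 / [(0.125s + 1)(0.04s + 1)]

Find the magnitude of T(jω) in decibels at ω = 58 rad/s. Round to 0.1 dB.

At ω = 58 rad/s:
pole (1 + j58·0.125) = 1 + j7.25 → |·| ≈ 7.3186, ∠ ≈ 82.15°
pole (1 + j58·0.04) = 1 + j2.32 → |·| ≈ 2.5263, ∠ ≈ 66.68°
|T| = 5 · 1 / (7.3186 · 2.5263) ≈ 0.27043
Gain = 20 log₁₀(0.27043) ≈ -11.36 dB

-11.4 dB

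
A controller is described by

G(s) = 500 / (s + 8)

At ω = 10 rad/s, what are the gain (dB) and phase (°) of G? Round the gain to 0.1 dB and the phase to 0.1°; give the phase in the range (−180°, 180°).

31.8 dB, -51.3°

Substitute s = j10:
Numerator: 500 = 500 + j0
Denominator: (j10) + 8 = 8 + j10
|N| = √(500² + 0²) ≈ 500, ∠N ≈ 0.00°
|D| = √(8² + 10²) ≈ 12.806, ∠D ≈ 51.34°
|G| = 500 / 12.806 ≈ 39.044
Gain = 20 log₁₀(39.044) ≈ 31.83 dB
∠G = 0.00° − 51.34° = -51.34°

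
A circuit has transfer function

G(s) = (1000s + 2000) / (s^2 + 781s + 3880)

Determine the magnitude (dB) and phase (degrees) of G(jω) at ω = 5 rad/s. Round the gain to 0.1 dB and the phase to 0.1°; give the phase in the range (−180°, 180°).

Substitute s = j5:
Numerator: 1000(j5) + 2000 = 2000 + j5000
Denominator: (j5)^2 + 781(j5) + 3880 = 3855 + j3905
|N| = √(2000² + 5000²) ≈ 5385.2, ∠N ≈ 68.20°
|D| = √(3855² + 3905²) ≈ 5487.3, ∠D ≈ 45.37°
|G| = 5385.2 / 5487.3 ≈ 0.98139
Gain = 20 log₁₀(0.98139) ≈ -0.16 dB
∠G = 68.20° − 45.37° = 22.83°

-0.2 dB, 22.8°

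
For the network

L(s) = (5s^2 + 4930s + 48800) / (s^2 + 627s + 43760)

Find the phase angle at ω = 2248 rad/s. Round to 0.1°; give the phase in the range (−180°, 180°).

Substitute s = j2248:
Numerator: 5(j2248)^2 + 4930(j2248) + 48800 = -25218720 + j11082640
Denominator: (j2248)^2 + 627(j2248) + 43760 = -5009744 + j1409496
|N| = √(25218720² + 11082640²) ≈ 2.7546e+07, ∠N ≈ 156.28°
|D| = √(5009744² + 1409496²) ≈ 5.2042e+06, ∠D ≈ 164.29°
∠L = 156.28° − 164.29° = -8.01°

-8.0°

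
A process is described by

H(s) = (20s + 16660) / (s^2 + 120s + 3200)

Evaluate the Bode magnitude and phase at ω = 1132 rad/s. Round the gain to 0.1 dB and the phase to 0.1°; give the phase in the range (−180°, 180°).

-33.2 dB, -120.3°

Substitute s = j1132:
Numerator: 20(j1132) + 16660 = 16660 + j22640
Denominator: (j1132)^2 + 120(j1132) + 3200 = -1278224 + j135840
|N| = √(16660² + 22640²) ≈ 28109, ∠N ≈ 53.65°
|D| = √(1278224² + 135840²) ≈ 1.2854e+06, ∠D ≈ 173.93°
|H| = 28109 / 1.2854e+06 ≈ 0.021868
Gain = 20 log₁₀(0.021868) ≈ -33.20 dB
∠H = 53.65° − 173.93° = -120.28°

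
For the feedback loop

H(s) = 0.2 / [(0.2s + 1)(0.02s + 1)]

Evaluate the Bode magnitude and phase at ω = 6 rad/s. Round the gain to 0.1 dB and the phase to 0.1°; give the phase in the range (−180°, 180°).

At ω = 6 rad/s:
pole (1 + j6·0.2) = 1 + j1.2 → |·| ≈ 1.562, ∠ ≈ 50.19°
pole (1 + j6·0.02) = 1 + j0.12 → |·| ≈ 1.0072, ∠ ≈ 6.84°
|H| = 0.2 · 1 / (1.562 · 1.0072) ≈ 0.12713
Gain = 20 log₁₀(0.12713) ≈ -17.92 dB
∠H = (0°) − (50.19° + 6.84°) = -57.03°

-17.9 dB, -57.0°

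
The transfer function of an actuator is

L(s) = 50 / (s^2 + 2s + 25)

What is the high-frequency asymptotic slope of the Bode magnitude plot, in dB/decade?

Each pole contributes −20 dB/decade at high frequency; each zero contributes +20 dB/decade.
Net: 0 zero(s) − 2 pole(s) → -40 dB/decade.

-40 dB/decade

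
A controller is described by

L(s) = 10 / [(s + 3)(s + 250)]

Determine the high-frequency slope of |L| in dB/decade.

-40 dB/decade

Each pole contributes −20 dB/decade at high frequency; each zero contributes +20 dB/decade.
Net: 0 zero(s) − 2 pole(s) → -40 dB/decade.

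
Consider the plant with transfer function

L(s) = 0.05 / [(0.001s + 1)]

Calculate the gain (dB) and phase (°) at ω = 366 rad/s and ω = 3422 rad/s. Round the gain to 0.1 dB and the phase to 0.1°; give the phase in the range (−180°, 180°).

ω = 366: -26.6 dB, -20.1°; ω = 3422: -37.1 dB, -73.7°

At ω = 366 rad/s:
pole (1 + j366·0.001) = 1 + j0.366 → |·| ≈ 1.0649, ∠ ≈ 20.10°
|L| = 0.05 · 1 / (1.0649) ≈ 0.046953
Gain = 20 log₁₀(0.046953) ≈ -26.57 dB
∠L = (0°) − (20.10°) = -20.10°

At ω = 3422 rad/s:
pole (1 + j3422·0.001) = 1 + j3.422 → |·| ≈ 3.5651, ∠ ≈ 73.71°
|L| = 0.05 · 1 / (3.5651) ≈ 0.014025
Gain = 20 log₁₀(0.014025) ≈ -37.06 dB
∠L = (0°) − (73.71°) = -73.71°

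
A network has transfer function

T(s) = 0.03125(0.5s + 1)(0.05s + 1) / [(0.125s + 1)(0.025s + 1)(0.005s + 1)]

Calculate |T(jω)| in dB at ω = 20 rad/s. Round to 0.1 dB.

-16.7 dB

At ω = 20 rad/s:
zero (1 + j20·0.5) = 1 + j10 → |·| ≈ 10.05, ∠ ≈ 84.29°
zero (1 + j20·0.05) = 1 + j1 → |·| ≈ 1.4142, ∠ ≈ 45.00°
pole (1 + j20·0.125) = 1 + j2.5 → |·| ≈ 2.6926, ∠ ≈ 68.20°
pole (1 + j20·0.025) = 1 + j0.5 → |·| ≈ 1.118, ∠ ≈ 26.57°
pole (1 + j20·0.005) = 1 + j0.1 → |·| ≈ 1.005, ∠ ≈ 5.71°
|T| = 0.03125 · 10.05 · 1.4142 / (2.6926 · 1.118 · 1.005) ≈ 0.14681
Gain = 20 log₁₀(0.14681) ≈ -16.66 dB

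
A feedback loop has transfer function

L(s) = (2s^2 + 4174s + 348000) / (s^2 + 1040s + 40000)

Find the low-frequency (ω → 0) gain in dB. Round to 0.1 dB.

18.8 dB

L(0) = 348000 / 40000 = 8.7
20 log₁₀(8.7) ≈ 18.79 dB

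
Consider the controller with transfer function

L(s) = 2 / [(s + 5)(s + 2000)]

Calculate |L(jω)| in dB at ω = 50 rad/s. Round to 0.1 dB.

At s = jω = j50:
pole (s+5): 5 + j50 → |·| = √(5²+50²) = √2525 ≈ 50.249, ∠ = arctan(50/5) ≈ 84.29°
pole (s+2000): 2000 + j50 → |·| = √(2000²+50²) = √4002500 ≈ 2000.6, ∠ = arctan(50/2000) ≈ 1.43°
|L| = 2 / 1.0053e+05 ≈ 1.9895e-05
Gain = 20 log₁₀(1.9895e-05) ≈ -94.03 dB

-94.0 dB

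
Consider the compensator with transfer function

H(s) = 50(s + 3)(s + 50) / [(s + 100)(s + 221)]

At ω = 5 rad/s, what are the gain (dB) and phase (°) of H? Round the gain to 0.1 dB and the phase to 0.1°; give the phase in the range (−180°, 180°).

-3.6 dB, 60.6°

At s = jω = j5:
zero (s+3): 3 + j5 → |·| = √(3²+5²) = √34 ≈ 5.831, ∠ = arctan(5/3) ≈ 59.04°
zero (s+50): 50 + j5 → |·| = √(50²+5²) = √2525 ≈ 50.249, ∠ = arctan(5/50) ≈ 5.71°
pole (s+100): 100 + j5 → |·| = √(100²+5²) = √10025 ≈ 100.12, ∠ = arctan(5/100) ≈ 2.86°
pole (s+221): 221 + j5 → |·| = √(221²+5²) = √48866 ≈ 221.06, ∠ = arctan(5/221) ≈ 1.30°
|H| = 50 · 293 / 22133 ≈ 0.66191
Gain = 20 log₁₀(0.66191) ≈ -3.58 dB
∠H = 64.75° − 4.16° = 60.59°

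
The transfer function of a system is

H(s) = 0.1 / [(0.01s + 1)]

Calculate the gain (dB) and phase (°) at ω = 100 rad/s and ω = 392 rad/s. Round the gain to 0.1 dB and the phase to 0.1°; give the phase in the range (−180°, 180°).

At ω = 100 rad/s:
pole (1 + j100·0.01) = 1 + j1 → |·| ≈ 1.4142, ∠ ≈ 45.00°
|H| = 0.1 · 1 / (1.4142) ≈ 0.070711
Gain = 20 log₁₀(0.070711) ≈ -23.01 dB
∠H = (0°) − (45.00°) = -45.00°

At ω = 392 rad/s:
pole (1 + j392·0.01) = 1 + j3.92 → |·| ≈ 4.0455, ∠ ≈ 75.69°
|H| = 0.1 · 1 / (4.0455) ≈ 0.024719
Gain = 20 log₁₀(0.024719) ≈ -32.14 dB
∠H = (0°) − (75.69°) = -75.69°

ω = 100: -23.0 dB, -45.0°; ω = 392: -32.1 dB, -75.7°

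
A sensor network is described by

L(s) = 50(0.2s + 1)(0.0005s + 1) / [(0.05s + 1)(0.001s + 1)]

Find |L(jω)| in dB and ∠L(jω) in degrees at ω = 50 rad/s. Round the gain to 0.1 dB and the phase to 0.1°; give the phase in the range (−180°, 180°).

At ω = 50 rad/s:
zero (1 + j50·0.2) = 1 + j10 → |·| ≈ 10.05, ∠ ≈ 84.29°
zero (1 + j50·0.0005) = 1 + j0.025 → |·| ≈ 1.0003, ∠ ≈ 1.43°
pole (1 + j50·0.05) = 1 + j2.5 → |·| ≈ 2.6926, ∠ ≈ 68.20°
pole (1 + j50·0.001) = 1 + j0.05 → |·| ≈ 1.0012, ∠ ≈ 2.86°
|L| = 50 · 10.05 · 1.0003 / (2.6926 · 1.0012) ≈ 186.45
Gain = 20 log₁₀(186.45) ≈ 45.41 dB
∠L = (84.29° + 1.43°) − (68.20° + 2.86°) = 14.66°

45.4 dB, 14.7°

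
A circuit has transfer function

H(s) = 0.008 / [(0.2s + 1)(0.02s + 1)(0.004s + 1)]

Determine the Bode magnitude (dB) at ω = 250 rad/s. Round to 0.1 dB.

At ω = 250 rad/s:
pole (1 + j250·0.2) = 1 + j50 → |·| ≈ 50.01, ∠ ≈ 88.85°
pole (1 + j250·0.02) = 1 + j5 → |·| ≈ 5.099, ∠ ≈ 78.69°
pole (1 + j250·0.004) = 1 + j1 → |·| ≈ 1.4142, ∠ ≈ 45.00°
|H| = 0.008 · 1 / (50.01 · 5.099 · 1.4142) ≈ 2.2184e-05
Gain = 20 log₁₀(2.2184e-05) ≈ -93.08 dB

-93.1 dB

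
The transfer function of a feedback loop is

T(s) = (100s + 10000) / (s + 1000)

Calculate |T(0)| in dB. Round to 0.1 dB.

20.0 dB

T(0) = 10000 / 1000 = 10
20 log₁₀(10) ≈ 20.00 dB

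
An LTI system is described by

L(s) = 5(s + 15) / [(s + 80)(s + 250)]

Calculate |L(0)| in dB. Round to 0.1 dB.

L(0) = 5·15 / (80·250) = 0.00375
20 log₁₀(0.00375) ≈ -48.52 dB

-48.5 dB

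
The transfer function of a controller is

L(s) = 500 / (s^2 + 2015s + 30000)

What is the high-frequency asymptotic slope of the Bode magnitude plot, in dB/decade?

-40 dB/decade

Each pole contributes −20 dB/decade at high frequency; each zero contributes +20 dB/decade.
Net: 0 zero(s) − 2 pole(s) → -40 dB/decade.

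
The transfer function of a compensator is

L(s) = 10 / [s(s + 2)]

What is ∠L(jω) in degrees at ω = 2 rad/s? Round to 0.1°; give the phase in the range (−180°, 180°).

At s = jω = j2:
pole (s+2): 2 + j2 → |·| = √(2²+2²) = √8 ≈ 2.8284, ∠ = arctan(2/2) ≈ 45.00°
pole at origin: |s| = 2, ∠ = 90.00° (in denominator)
∠L = 0.00° − 135.00° = -135.00°

-135.0°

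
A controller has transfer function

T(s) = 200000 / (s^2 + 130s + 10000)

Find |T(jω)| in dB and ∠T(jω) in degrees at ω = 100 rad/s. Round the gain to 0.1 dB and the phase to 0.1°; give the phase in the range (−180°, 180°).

At s = jω = j100:
quadratic: (j100)² + 130·j100 + 10000 = 0 + j13000 → |·| ≈ 13000, ∠ ≈ 90.00°
|T| = 200000 / 13000 ≈ 15.385
Gain = 20 log₁₀(15.385) ≈ 23.74 dB
∠T = 0.00° − 90.00° = -90.00°

23.7 dB, -90.0°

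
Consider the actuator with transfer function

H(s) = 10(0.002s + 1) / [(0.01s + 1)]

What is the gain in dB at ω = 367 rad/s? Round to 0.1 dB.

At ω = 367 rad/s:
zero (1 + j367·0.002) = 1 + j0.734 → |·| ≈ 1.2405, ∠ ≈ 36.28°
pole (1 + j367·0.01) = 1 + j3.67 → |·| ≈ 3.8038, ∠ ≈ 74.76°
|H| = 10 · 1.2405 / (3.8038) ≈ 3.2612
Gain = 20 log₁₀(3.2612) ≈ 10.27 dB

10.3 dB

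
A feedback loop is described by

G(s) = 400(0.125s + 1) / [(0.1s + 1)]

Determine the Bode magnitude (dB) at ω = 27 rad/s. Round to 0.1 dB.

At ω = 27 rad/s:
zero (1 + j27·0.125) = 1 + j3.375 → |·| ≈ 3.52, ∠ ≈ 73.50°
pole (1 + j27·0.1) = 1 + j2.7 → |·| ≈ 2.8792, ∠ ≈ 69.68°
|G| = 400 · 3.52 / (2.8792) ≈ 489.02
Gain = 20 log₁₀(489.02) ≈ 53.79 dB

53.8 dB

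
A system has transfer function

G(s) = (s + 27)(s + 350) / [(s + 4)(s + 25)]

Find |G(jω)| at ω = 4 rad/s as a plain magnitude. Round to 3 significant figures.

At s = jω = j4:
zero (s+27): 27 + j4 → |·| = √(27²+4²) = √745 ≈ 27.295, ∠ = arctan(4/27) ≈ 8.43°
zero (s+350): 350 + j4 → |·| = √(350²+4²) = √122516 ≈ 350.02, ∠ = arctan(4/350) ≈ 0.65°
pole (s+4): 4 + j4 → |·| = √(4²+4²) = √32 ≈ 5.6569, ∠ = arctan(4/4) ≈ 45.00°
pole (s+25): 25 + j4 → |·| = √(25²+4²) = √641 ≈ 25.318, ∠ = arctan(4/25) ≈ 9.09°
|G| = 1 · 9553.8 / 143.22 ≈ 66.707

66.7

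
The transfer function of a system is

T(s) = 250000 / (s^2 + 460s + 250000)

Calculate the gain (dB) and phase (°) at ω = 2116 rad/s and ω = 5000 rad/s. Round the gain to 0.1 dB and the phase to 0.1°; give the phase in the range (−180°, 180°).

At s = jω = j2116:
quadratic: (j2116)² + 460·j2116 + 250000 = -4227456 + j973360 → |·| ≈ 4.3381e+06, ∠ ≈ 167.03°
|T| = 250000 / 4.3381e+06 ≈ 0.057629
Gain = 20 log₁₀(0.057629) ≈ -24.79 dB
∠T = 0.00° − 167.03° = -167.03°

At s = jω = j5000:
quadratic: (j5000)² + 460·j5000 + 250000 = -24750000 + j2300000 → |·| ≈ 2.4857e+07, ∠ ≈ 174.69°
|T| = 250000 / 2.4857e+07 ≈ 0.010058
Gain = 20 log₁₀(0.010058) ≈ -39.95 dB
∠T = 0.00° − 174.69° = -174.69°

ω = 2116: -24.8 dB, -167.0°; ω = 5000: -40.0 dB, -174.7°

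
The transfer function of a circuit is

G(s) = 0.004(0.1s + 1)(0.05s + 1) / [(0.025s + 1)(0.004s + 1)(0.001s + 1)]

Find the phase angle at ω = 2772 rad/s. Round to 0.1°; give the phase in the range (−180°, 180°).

At ω = 2772 rad/s:
zero (1 + j2772·0.1) = 1 + j277.2 → |·| ≈ 277.2, ∠ ≈ 89.79°
zero (1 + j2772·0.05) = 1 + j138.6 → |·| ≈ 138.6, ∠ ≈ 89.59°
pole (1 + j2772·0.025) = 1 + j69.3 → |·| ≈ 69.307, ∠ ≈ 89.17°
pole (1 + j2772·0.004) = 1 + j11.088 → |·| ≈ 11.133, ∠ ≈ 84.85°
pole (1 + j2772·0.001) = 1 + j2.772 → |·| ≈ 2.9469, ∠ ≈ 70.16°
∠G = (89.79° + 89.59°) − (89.17° + 84.85° + 70.16°) = -64.80°

-64.8°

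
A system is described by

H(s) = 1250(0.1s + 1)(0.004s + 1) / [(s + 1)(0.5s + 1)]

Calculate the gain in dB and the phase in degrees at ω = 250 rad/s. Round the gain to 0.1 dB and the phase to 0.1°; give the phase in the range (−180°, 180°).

3.0 dB, -46.6°

At ω = 250 rad/s:
zero (1 + j250·0.1) = 1 + j25 → |·| ≈ 25.02, ∠ ≈ 87.71°
zero (1 + j250·0.004) = 1 + j1 → |·| ≈ 1.4142, ∠ ≈ 45.00°
pole (1 + j250·1) = 1 + j250 → |·| ≈ 250, ∠ ≈ 89.77°
pole (1 + j250·0.5) = 1 + j125 → |·| ≈ 125, ∠ ≈ 89.54°
|H| = 1250 · 25.02 · 1.4142 / (250 · 125) ≈ 1.4153
Gain = 20 log₁₀(1.4153) ≈ 3.02 dB
∠H = (87.71° + 45.00°) − (89.77° + 89.54°) = -46.60°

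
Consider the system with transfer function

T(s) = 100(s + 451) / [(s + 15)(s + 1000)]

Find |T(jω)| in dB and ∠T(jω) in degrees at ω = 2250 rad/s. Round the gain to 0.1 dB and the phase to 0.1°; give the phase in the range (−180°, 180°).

At s = jω = j2250:
zero (s+451): 451 + j2250 → |·| = √(451²+2250²) = √5265901 ≈ 2294.8, ∠ = arctan(2250/451) ≈ 78.67°
pole (s+15): 15 + j2250 → |·| = √(15²+2250²) = √5062725 ≈ 2250, ∠ = arctan(2250/15) ≈ 89.62°
pole (s+1000): 1000 + j2250 → |·| = √(1000²+2250²) = √6062500 ≈ 2462.2, ∠ = arctan(2250/1000) ≈ 66.04°
|T| = 100 · 2294.8 / 5.54e+06 ≈ 0.041422
Gain = 20 log₁₀(0.041422) ≈ -27.66 dB
∠T = 78.67° − 155.66° = -76.99°

-27.7 dB, -77.0°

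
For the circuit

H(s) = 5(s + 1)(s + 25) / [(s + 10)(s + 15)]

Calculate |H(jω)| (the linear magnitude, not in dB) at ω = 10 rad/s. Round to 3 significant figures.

At s = jω = j10:
zero (s+1): 1 + j10 → |·| = √(1²+10²) = √101 ≈ 10.05, ∠ = arctan(10/1) ≈ 84.29°
zero (s+25): 25 + j10 → |·| = √(25²+10²) = √725 ≈ 26.926, ∠ = arctan(10/25) ≈ 21.80°
pole (s+10): 10 + j10 → |·| = √(10²+10²) = √200 ≈ 14.142, ∠ = arctan(10/10) ≈ 45.00°
pole (s+15): 15 + j10 → |·| = √(15²+10²) = √325 ≈ 18.028, ∠ = arctan(10/15) ≈ 33.69°
|H| = 5 · 270.61 / 254.95 ≈ 5.3071

5.31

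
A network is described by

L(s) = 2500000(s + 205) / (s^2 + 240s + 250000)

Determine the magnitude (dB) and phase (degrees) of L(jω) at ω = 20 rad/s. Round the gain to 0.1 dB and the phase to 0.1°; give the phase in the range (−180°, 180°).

66.3 dB, 4.5°

At s = jω = j20:
zero (s+205): 205 + j20 → |·| = √(205²+20²) = √42425 ≈ 205.97, ∠ = arctan(20/205) ≈ 5.57°
quadratic: (j20)² + 240·j20 + 250000 = 249600 + j4800 → |·| ≈ 2.4965e+05, ∠ ≈ 1.10°
|L| = 2500000 · 205.97 / 2.4965e+05 ≈ 2062.6
Gain = 20 log₁₀(2062.6) ≈ 66.29 dB
∠L = 5.57° − 1.10° = 4.47°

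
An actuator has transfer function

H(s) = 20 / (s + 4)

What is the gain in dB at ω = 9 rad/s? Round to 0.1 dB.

6.2 dB

Substitute s = j9:
Numerator: 20 = 20 + j0
Denominator: (j9) + 4 = 4 + j9
|N| = √(20² + 0²) ≈ 20, ∠N ≈ 0.00°
|D| = √(4² + 9²) ≈ 9.8489, ∠D ≈ 66.04°
|H| = 20 / 9.8489 ≈ 2.0307
Gain = 20 log₁₀(2.0307) ≈ 6.15 dB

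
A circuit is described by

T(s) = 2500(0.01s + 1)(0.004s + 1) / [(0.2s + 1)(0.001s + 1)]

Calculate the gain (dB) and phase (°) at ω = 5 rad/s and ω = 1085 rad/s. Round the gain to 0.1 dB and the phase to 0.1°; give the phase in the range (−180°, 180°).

At ω = 5 rad/s:
zero (1 + j5·0.01) = 1 + j0.05 → |·| ≈ 1.0012, ∠ ≈ 2.86°
zero (1 + j5·0.004) = 1 + j0.02 → |·| ≈ 1.0002, ∠ ≈ 1.15°
pole (1 + j5·0.2) = 1 + j1 → |·| ≈ 1.4142, ∠ ≈ 45.00°
pole (1 + j5·0.001) = 1 + j0.005 → |·| ≈ 1, ∠ ≈ 0.29°
|T| = 2500 · 1.0012 · 1.0002 / (1.4142 · 1) ≈ 1770.3
Gain = 20 log₁₀(1770.3) ≈ 64.96 dB
∠T = (2.86° + 1.15°) − (45.00° + 0.29°) = -41.28°

At ω = 1085 rad/s:
zero (1 + j1085·0.01) = 1 + j10.85 → |·| ≈ 10.896, ∠ ≈ 84.73°
zero (1 + j1085·0.004) = 1 + j4.34 → |·| ≈ 4.4537, ∠ ≈ 77.02°
pole (1 + j1085·0.2) = 1 + j217 → |·| ≈ 217, ∠ ≈ 89.74°
pole (1 + j1085·0.001) = 1 + j1.085 → |·| ≈ 1.4755, ∠ ≈ 47.33°
|T| = 2500 · 10.896 · 4.4537 / (217 · 1.4755) ≈ 378.9
Gain = 20 log₁₀(378.9) ≈ 51.57 dB
∠T = (84.73° + 77.02°) − (89.74° + 47.33°) = 24.68°

ω = 5: 65.0 dB, -41.3°; ω = 1085: 51.6 dB, 24.7°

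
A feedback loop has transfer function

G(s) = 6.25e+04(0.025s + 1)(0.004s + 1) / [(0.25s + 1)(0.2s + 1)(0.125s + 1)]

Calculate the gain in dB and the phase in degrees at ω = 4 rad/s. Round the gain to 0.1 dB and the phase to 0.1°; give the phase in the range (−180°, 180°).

At ω = 4 rad/s:
zero (1 + j4·0.025) = 1 + j0.1 → |·| ≈ 1.005, ∠ ≈ 5.71°
zero (1 + j4·0.004) = 1 + j0.016 → |·| ≈ 1.0001, ∠ ≈ 0.92°
pole (1 + j4·0.25) = 1 + j1 → |·| ≈ 1.4142, ∠ ≈ 45.00°
pole (1 + j4·0.2) = 1 + j0.8 → |·| ≈ 1.2806, ∠ ≈ 38.66°
pole (1 + j4·0.125) = 1 + j0.5 → |·| ≈ 1.118, ∠ ≈ 26.57°
|G| = 6.25e+04 · 1.005 · 1.0001 / (1.4142 · 1.2806 · 1.118) ≈ 31026
Gain = 20 log₁₀(31026) ≈ 89.83 dB
∠G = (5.71° + 0.92°) − (45.00° + 38.66° + 26.57°) = -103.60°

89.8 dB, -103.6°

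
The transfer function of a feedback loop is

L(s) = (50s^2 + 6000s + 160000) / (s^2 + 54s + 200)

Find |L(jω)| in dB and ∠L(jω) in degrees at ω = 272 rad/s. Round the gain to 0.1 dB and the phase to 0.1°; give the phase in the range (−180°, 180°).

Substitute s = j272:
Numerator: 50(j272)^2 + 6000(j272) + 160000 = -3539200 + j1632000
Denominator: (j272)^2 + 54(j272) + 200 = -73784 + j14688
|N| = √(3539200² + 1632000²) ≈ 3.8974e+06, ∠N ≈ 155.24°
|D| = √(73784² + 14688²) ≈ 75232, ∠D ≈ 168.74°
|L| = 3.8974e+06 / 75232 ≈ 51.805
Gain = 20 log₁₀(51.805) ≈ 34.29 dB
∠L = 155.24° − 168.74° = -13.50°

34.3 dB, -13.5°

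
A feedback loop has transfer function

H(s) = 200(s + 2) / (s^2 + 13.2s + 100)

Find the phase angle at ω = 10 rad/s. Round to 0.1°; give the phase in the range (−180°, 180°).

At s = jω = j10:
zero (s+2): 2 + j10 → |·| = √(2²+10²) = √104 ≈ 10.198, ∠ = arctan(10/2) ≈ 78.69°
quadratic: (j10)² + 13.2·j10 + 100 = 0 + j132 → |·| ≈ 132, ∠ ≈ 90.00°
∠H = 78.69° − 90.00° = -11.31°

-11.3°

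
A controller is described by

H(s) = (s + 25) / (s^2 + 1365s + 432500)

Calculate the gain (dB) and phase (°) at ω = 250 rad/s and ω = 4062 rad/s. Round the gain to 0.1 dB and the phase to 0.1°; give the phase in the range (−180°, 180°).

ω = 250: -66.0 dB, 41.6°; ω = 4062: -72.4 dB, -71.3°

Substitute s = j250:
Numerator: (j250) + 25 = 25 + j250
Denominator: (j250)^2 + 1365(j250) + 432500 = 370000 + j341250
|N| = √(25² + 250²) ≈ 251.25, ∠N ≈ 84.29°
|D| = √(370000² + 341250²) ≈ 5.0334e+05, ∠D ≈ 42.69°
|H| = 251.25 / 5.0334e+05 ≈ 0.00049917
Gain = 20 log₁₀(0.00049917) ≈ -66.04 dB
∠H = 84.29° − 42.69° = 41.60°

Substitute s = j4062:
Numerator: (j4062) + 25 = 25 + j4062
Denominator: (j4062)^2 + 1365(j4062) + 432500 = -16067344 + j5544630
|N| = √(25² + 4062²) ≈ 4062.1, ∠N ≈ 89.65°
|D| = √(16067344² + 5544630²) ≈ 1.6997e+07, ∠D ≈ 160.96°
|H| = 4062.1 / 1.6997e+07 ≈ 0.00023899
Gain = 20 log₁₀(0.00023899) ≈ -72.43 dB
∠H = 89.65° − 160.96° = -71.31°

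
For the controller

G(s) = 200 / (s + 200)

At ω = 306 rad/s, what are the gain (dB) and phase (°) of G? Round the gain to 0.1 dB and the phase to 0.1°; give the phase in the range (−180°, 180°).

-5.2 dB, -56.8°

At s = jω = j306:
pole (s+200): 200 + j306 → |·| = √(200²+306²) = √133636 ≈ 365.56, ∠ = arctan(306/200) ≈ 56.83°
|G| = 200 / 365.56 ≈ 0.54711
Gain = 20 log₁₀(0.54711) ≈ -5.24 dB
∠G = 0.00° − 56.83° = -56.83°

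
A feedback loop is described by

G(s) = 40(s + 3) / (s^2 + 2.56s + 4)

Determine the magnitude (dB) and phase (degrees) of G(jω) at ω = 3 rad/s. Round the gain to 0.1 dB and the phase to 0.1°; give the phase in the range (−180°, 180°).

25.4 dB, -78.1°

At s = jω = j3:
zero (s+3): 3 + j3 → |·| = √(3²+3²) = √18 ≈ 4.2426, ∠ = arctan(3/3) ≈ 45.00°
quadratic: (j3)² + 2.56·j3 + 4 = -5 + j7.68 → |·| ≈ 9.1642, ∠ ≈ 123.07°
|G| = 40 · 4.2426 / 9.1642 ≈ 18.518
Gain = 20 log₁₀(18.518) ≈ 25.35 dB
∠G = 45.00° − 123.07° = -78.07°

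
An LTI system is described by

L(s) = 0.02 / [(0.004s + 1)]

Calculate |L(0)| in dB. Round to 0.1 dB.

-34.0 dB

L(0) = 0.02 · 1 / 1 = 0.02
20 log₁₀(0.02) ≈ -33.98 dB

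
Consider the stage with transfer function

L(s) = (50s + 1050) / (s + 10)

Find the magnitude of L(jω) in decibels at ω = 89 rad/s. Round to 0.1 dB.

34.2 dB

Substitute s = j89:
Numerator: 50(j89) + 1050 = 1050 + j4450
Denominator: (j89) + 10 = 10 + j89
|N| = √(1050² + 4450²) ≈ 4572.2, ∠N ≈ 76.72°
|D| = √(10² + 89²) ≈ 89.56, ∠D ≈ 83.59°
|L| = 4572.2 / 89.56 ≈ 51.052
Gain = 20 log₁₀(51.052) ≈ 34.16 dB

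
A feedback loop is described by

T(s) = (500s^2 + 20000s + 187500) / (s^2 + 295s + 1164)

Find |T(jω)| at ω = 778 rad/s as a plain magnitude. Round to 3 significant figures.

469

Substitute s = j778:
Numerator: 500(j778)^2 + 20000(j778) + 187500 = -302454500 + j15560000
Denominator: (j778)^2 + 295(j778) + 1164 = -604120 + j229510
|N| = √(302454500² + 15560000²) ≈ 3.0285e+08, ∠N ≈ 177.05°
|D| = √(604120² + 229510²) ≈ 6.4625e+05, ∠D ≈ 159.20°
|T| = 3.0285e+08 / 6.4625e+05 ≈ 468.63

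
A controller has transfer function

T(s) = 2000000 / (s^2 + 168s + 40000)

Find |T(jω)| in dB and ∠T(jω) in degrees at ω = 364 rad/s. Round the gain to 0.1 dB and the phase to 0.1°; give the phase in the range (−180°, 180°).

25.1 dB, -146.5°

At s = jω = j364:
quadratic: (j364)² + 168·j364 + 40000 = -92496 + j61152 → |·| ≈ 1.1088e+05, ∠ ≈ 146.53°
|T| = 2000000 / 1.1088e+05 ≈ 18.038
Gain = 20 log₁₀(18.038) ≈ 25.12 dB
∠T = 0.00° − 146.53° = -146.53°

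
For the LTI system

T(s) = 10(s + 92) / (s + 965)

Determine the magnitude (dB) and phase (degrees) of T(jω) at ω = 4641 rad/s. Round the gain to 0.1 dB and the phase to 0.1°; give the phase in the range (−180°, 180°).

19.8 dB, 10.6°

At s = jω = j4641:
zero (s+92): 92 + j4641 → |·| = √(92²+4641²) = √21547345 ≈ 4641.9, ∠ = arctan(4641/92) ≈ 88.86°
pole (s+965): 965 + j4641 → |·| = √(965²+4641²) = √22470106 ≈ 4740.3, ∠ = arctan(4641/965) ≈ 78.25°
|T| = 10 · 4641.9 / 4740.3 ≈ 9.7924
Gain = 20 log₁₀(9.7924) ≈ 19.82 dB
∠T = 88.86° − 78.25° = 10.61°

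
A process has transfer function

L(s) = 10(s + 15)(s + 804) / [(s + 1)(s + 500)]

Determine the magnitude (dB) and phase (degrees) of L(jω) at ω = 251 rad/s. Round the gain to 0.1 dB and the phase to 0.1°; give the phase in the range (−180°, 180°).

At s = jω = j251:
zero (s+15): 15 + j251 → |·| = √(15²+251²) = √63226 ≈ 251.45, ∠ = arctan(251/15) ≈ 86.58°
zero (s+804): 804 + j251 → |·| = √(804²+251²) = √709417 ≈ 842.27, ∠ = arctan(251/804) ≈ 17.34°
pole (s+1): 1 + j251 → |·| = √(1²+251²) = √63002 ≈ 251, ∠ = arctan(251/1) ≈ 89.77°
pole (s+500): 500 + j251 → |·| = √(500²+251²) = √313001 ≈ 559.46, ∠ = arctan(251/500) ≈ 26.66°
|L| = 10 · 2.1179e+05 / 1.4042e+05 ≈ 15.083
Gain = 20 log₁₀(15.083) ≈ 23.57 dB
∠L = 103.92° − 116.43° = -12.51°

23.6 dB, -12.5°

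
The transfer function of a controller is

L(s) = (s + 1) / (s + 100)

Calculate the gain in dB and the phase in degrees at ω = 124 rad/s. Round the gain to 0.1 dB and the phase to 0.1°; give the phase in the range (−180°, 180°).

-2.2 dB, 38.4°

At s = jω = j124:
zero (s+1): 1 + j124 → |·| = √(1²+124²) = √15377 ≈ 124, ∠ = arctan(124/1) ≈ 89.54°
pole (s+100): 100 + j124 → |·| = √(100²+124²) = √25376 ≈ 159.3, ∠ = arctan(124/100) ≈ 51.12°
|L| = 1 · 124 / 159.3 ≈ 0.77841
Gain = 20 log₁₀(0.77841) ≈ -2.18 dB
∠L = 89.54° − 51.12° = 38.42°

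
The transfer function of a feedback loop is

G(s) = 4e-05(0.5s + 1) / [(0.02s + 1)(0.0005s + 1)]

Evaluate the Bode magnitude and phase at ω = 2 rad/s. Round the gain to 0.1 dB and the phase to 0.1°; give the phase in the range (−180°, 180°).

At ω = 2 rad/s:
zero (1 + j2·0.5) = 1 + j1 → |·| ≈ 1.4142, ∠ ≈ 45.00°
pole (1 + j2·0.02) = 1 + j0.04 → |·| ≈ 1.0008, ∠ ≈ 2.29°
pole (1 + j2·0.0005) = 1 + j0.001 → |·| ≈ 1, ∠ ≈ 0.06°
|G| = 4e-05 · 1.4142 / (1.0008 · 1) ≈ 5.6523e-05
Gain = 20 log₁₀(5.6523e-05) ≈ -84.96 dB
∠G = (45.00°) − (2.29° + 0.06°) = 42.65°

-85.0 dB, 42.7°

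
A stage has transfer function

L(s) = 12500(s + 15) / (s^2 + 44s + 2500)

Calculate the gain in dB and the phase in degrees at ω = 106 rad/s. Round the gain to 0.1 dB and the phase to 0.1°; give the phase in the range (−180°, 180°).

42.6 dB, -70.0°

At s = jω = j106:
zero (s+15): 15 + j106 → |·| = √(15²+106²) = √11461 ≈ 107.06, ∠ = arctan(106/15) ≈ 81.95°
quadratic: (j106)² + 44·j106 + 2500 = -8736 + j4664 → |·| ≈ 9903.1, ∠ ≈ 151.90°
|L| = 12500 · 107.06 / 9903.1 ≈ 135.13
Gain = 20 log₁₀(135.13) ≈ 42.62 dB
∠L = 81.95° − 151.90° = -69.95°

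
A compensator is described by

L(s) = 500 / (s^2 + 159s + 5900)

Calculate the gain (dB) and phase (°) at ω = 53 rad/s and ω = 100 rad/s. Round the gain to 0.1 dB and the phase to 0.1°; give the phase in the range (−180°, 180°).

ω = 53: -25.1 dB, -69.9°; ω = 100: -30.3 dB, -104.5°

Substitute s = j53:
Numerator: 500 = 500 + j0
Denominator: (j53)^2 + 159(j53) + 5900 = 3091 + j8427
|N| = √(500² + 0²) ≈ 500, ∠N ≈ 0.00°
|D| = √(3091² + 8427²) ≈ 8976, ∠D ≈ 69.86°
|L| = 500 / 8976 ≈ 0.055704
Gain = 20 log₁₀(0.055704) ≈ -25.08 dB
∠L = 0.00° − 69.86° = -69.86°

Substitute s = j100:
Numerator: 500 = 500 + j0
Denominator: (j100)^2 + 159(j100) + 5900 = -4100 + j15900
|N| = √(500² + 0²) ≈ 500, ∠N ≈ 0.00°
|D| = √(4100² + 15900²) ≈ 16420, ∠D ≈ 104.46°
|L| = 500 / 16420 ≈ 0.030451
Gain = 20 log₁₀(0.030451) ≈ -30.33 dB
∠L = 0.00° − 104.46° = -104.46°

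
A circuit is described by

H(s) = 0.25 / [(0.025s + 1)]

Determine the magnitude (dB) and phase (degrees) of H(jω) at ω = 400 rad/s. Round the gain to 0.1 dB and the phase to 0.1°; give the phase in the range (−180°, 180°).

-32.1 dB, -84.3°

At ω = 400 rad/s:
pole (1 + j400·0.025) = 1 + j10 → |·| ≈ 10.05, ∠ ≈ 84.29°
|H| = 0.25 · 1 / (10.05) ≈ 0.024876
Gain = 20 log₁₀(0.024876) ≈ -32.08 dB
∠H = (0°) − (84.29°) = -84.29°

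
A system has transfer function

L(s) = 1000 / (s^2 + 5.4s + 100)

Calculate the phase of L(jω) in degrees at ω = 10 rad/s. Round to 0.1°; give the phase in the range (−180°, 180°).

-90.0°

At s = jω = j10:
quadratic: (j10)² + 5.4·j10 + 100 = 0 + j54 → |·| ≈ 54, ∠ ≈ 90.00°
∠L = 0.00° − 90.00° = -90.00°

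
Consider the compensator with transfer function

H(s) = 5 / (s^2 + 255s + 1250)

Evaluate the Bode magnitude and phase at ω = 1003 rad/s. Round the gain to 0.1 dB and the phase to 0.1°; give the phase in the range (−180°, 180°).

Substitute s = j1003:
Numerator: 5 = 5 + j0
Denominator: (j1003)^2 + 255(j1003) + 1250 = -1004759 + j255765
|N| = √(5² + 0²) ≈ 5, ∠N ≈ 0.00°
|D| = √(1004759² + 255765²) ≈ 1.0368e+06, ∠D ≈ 165.72°
|H| = 5 / 1.0368e+06 ≈ 4.8225e-06
Gain = 20 log₁₀(4.8225e-06) ≈ -106.33 dB
∠H = 0.00° − 165.72° = -165.72°

-106.3 dB, -165.7°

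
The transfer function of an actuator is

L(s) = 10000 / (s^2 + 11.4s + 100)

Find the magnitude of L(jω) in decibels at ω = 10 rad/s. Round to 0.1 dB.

38.9 dB

At s = jω = j10:
quadratic: (j10)² + 11.4·j10 + 100 = 0 + j114 → |·| ≈ 114, ∠ ≈ 90.00°
|L| = 10000 / 114 ≈ 87.719
Gain = 20 log₁₀(87.719) ≈ 38.86 dB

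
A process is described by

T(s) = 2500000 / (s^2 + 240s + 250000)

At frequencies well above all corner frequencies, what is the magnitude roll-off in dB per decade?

Each pole contributes −20 dB/decade at high frequency; each zero contributes +20 dB/decade.
Net: 0 zero(s) − 2 pole(s) → -40 dB/decade.

-40 dB/decade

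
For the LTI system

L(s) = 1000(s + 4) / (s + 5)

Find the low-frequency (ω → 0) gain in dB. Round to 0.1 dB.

L(0) = 1000·4 / (5) = 800
20 log₁₀(800) ≈ 58.06 dB

58.1 dB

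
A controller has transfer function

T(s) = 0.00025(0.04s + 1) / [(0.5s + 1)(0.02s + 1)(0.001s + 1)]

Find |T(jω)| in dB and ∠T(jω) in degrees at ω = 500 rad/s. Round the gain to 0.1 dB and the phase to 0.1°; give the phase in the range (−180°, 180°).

-115.0 dB, -113.5°

At ω = 500 rad/s:
zero (1 + j500·0.04) = 1 + j20 → |·| ≈ 20.025, ∠ ≈ 87.14°
pole (1 + j500·0.5) = 1 + j250 → |·| ≈ 250, ∠ ≈ 89.77°
pole (1 + j500·0.02) = 1 + j10 → |·| ≈ 10.05, ∠ ≈ 84.29°
pole (1 + j500·0.001) = 1 + j0.5 → |·| ≈ 1.118, ∠ ≈ 26.57°
|T| = 0.00025 · 20.025 / (250 · 10.05 · 1.118) ≈ 1.7822e-06
Gain = 20 log₁₀(1.7822e-06) ≈ -114.98 dB
∠T = (87.14°) − (89.77° + 84.29° + 26.57°) = -113.49°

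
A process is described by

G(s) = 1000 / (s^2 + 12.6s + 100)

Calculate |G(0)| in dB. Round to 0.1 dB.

20.0 dB

G(0) = 1000 / 100 = 10
20 log₁₀(10) ≈ 20.00 dB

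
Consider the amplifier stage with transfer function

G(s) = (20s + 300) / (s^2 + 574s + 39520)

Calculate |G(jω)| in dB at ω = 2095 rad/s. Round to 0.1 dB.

-40.6 dB

Substitute s = j2095:
Numerator: 20(j2095) + 300 = 300 + j41900
Denominator: (j2095)^2 + 574(j2095) + 39520 = -4349505 + j1202530
|N| = √(300² + 41900²) ≈ 41901, ∠N ≈ 89.59°
|D| = √(4349505² + 1202530²) ≈ 4.5127e+06, ∠D ≈ 164.55°
|G| = 41901 / 4.5127e+06 ≈ 0.0092851
Gain = 20 log₁₀(0.0092851) ≈ -40.64 dB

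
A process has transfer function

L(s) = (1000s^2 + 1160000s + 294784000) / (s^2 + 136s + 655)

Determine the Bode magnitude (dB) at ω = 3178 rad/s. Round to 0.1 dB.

60.3 dB

Substitute s = j3178:
Numerator: 1000(j3178)^2 + 1160000(j3178) + 294784000 = -9804900000 + j3686480000
Denominator: (j3178)^2 + 136(j3178) + 655 = -10099029 + j432208
|N| = √(9804900000² + 3686480000²) ≈ 1.0475e+10, ∠N ≈ 159.39°
|D| = √(10099029² + 432208²) ≈ 1.0108e+07, ∠D ≈ 177.55°
|L| = 1.0475e+10 / 1.0108e+07 ≈ 1036.3
Gain = 20 log₁₀(1036.3) ≈ 60.31 dB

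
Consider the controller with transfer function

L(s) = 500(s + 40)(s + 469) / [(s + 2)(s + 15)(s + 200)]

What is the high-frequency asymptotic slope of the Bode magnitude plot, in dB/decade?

-20 dB/decade

Each pole contributes −20 dB/decade at high frequency; each zero contributes +20 dB/decade.
Net: 2 zero(s) − 3 pole(s) → -20 dB/decade.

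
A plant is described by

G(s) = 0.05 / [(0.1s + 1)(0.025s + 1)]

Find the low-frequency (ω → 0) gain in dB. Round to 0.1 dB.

G(0) = 0.05 · 1 / 1 = 0.05
20 log₁₀(0.05) ≈ -26.02 dB

-26.0 dB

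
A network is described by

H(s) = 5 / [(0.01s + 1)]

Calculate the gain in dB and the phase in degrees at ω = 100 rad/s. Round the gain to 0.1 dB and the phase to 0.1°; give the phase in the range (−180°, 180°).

At ω = 100 rad/s:
pole (1 + j100·0.01) = 1 + j1 → |·| ≈ 1.4142, ∠ ≈ 45.00°
|H| = 5 · 1 / (1.4142) ≈ 3.5356
Gain = 20 log₁₀(3.5356) ≈ 10.97 dB
∠H = (0°) − (45.00°) = -45.00°

11.0 dB, -45.0°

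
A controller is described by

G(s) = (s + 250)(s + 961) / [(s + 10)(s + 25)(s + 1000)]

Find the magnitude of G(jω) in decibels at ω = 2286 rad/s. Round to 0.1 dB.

At s = jω = j2286:
zero (s+250): 250 + j2286 → |·| = √(250²+2286²) = √5288296 ≈ 2299.6, ∠ = arctan(2286/250) ≈ 83.76°
zero (s+961): 961 + j2286 → |·| = √(961²+2286²) = √6149317 ≈ 2479.8, ∠ = arctan(2286/961) ≈ 67.20°
pole (s+10): 10 + j2286 → |·| = √(10²+2286²) = √5225896 ≈ 2286, ∠ = arctan(2286/10) ≈ 89.75°
pole (s+25): 25 + j2286 → |·| = √(25²+2286²) = √5226421 ≈ 2286.1, ∠ = arctan(2286/25) ≈ 89.37°
pole (s+1000): 1000 + j2286 → |·| = √(1000²+2286²) = √6225796 ≈ 2495.2, ∠ = arctan(2286/1000) ≈ 66.37°
|G| = 1 · 5.7025e+06 / 1.304e+10 ≈ 0.00043731
Gain = 20 log₁₀(0.00043731) ≈ -67.18 dB

-67.2 dB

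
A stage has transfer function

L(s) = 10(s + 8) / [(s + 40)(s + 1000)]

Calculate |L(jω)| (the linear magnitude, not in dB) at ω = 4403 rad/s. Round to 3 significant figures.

At s = jω = j4403:
zero (s+8): 8 + j4403 → |·| = √(8²+4403²) = √19386473 ≈ 4403, ∠ = arctan(4403/8) ≈ 89.90°
pole (s+40): 40 + j4403 → |·| = √(40²+4403²) = √19388009 ≈ 4403.2, ∠ = arctan(4403/40) ≈ 89.48°
pole (s+1000): 1000 + j4403 → |·| = √(1000²+4403²) = √20386409 ≈ 4515.1, ∠ = arctan(4403/1000) ≈ 77.20°
|L| = 10 · 4403 / 1.9881e+07 ≈ 0.0022147

0.00221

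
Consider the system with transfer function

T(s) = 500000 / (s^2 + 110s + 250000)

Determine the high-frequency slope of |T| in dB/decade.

-40 dB/decade

Each pole contributes −20 dB/decade at high frequency; each zero contributes +20 dB/decade.
Net: 0 zero(s) − 2 pole(s) → -40 dB/decade.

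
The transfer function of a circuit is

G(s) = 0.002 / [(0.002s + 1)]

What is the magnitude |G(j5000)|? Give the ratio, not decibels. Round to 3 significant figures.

0.000199

At ω = 5000 rad/s:
pole (1 + j5000·0.002) = 1 + j10 → |·| ≈ 10.05, ∠ ≈ 84.29°
|G| = 0.002 · 1 / (10.05) ≈ 0.000199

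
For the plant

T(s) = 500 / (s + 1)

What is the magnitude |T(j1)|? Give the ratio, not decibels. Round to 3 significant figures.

At s = jω = j1:
pole (s+1): 1 + j1 → |·| = √(1²+1²) = √2 ≈ 1.4142, ∠ = arctan(1/1) ≈ 45.00°
|T| = 500 / 1.4142 ≈ 353.56

354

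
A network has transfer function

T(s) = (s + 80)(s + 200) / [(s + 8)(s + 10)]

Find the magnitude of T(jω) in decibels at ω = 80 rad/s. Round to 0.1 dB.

11.5 dB

At s = jω = j80:
zero (s+80): 80 + j80 → |·| = √(80²+80²) = √12800 ≈ 113.14, ∠ = arctan(80/80) ≈ 45.00°
zero (s+200): 200 + j80 → |·| = √(200²+80²) = √46400 ≈ 215.41, ∠ = arctan(80/200) ≈ 21.80°
pole (s+8): 8 + j80 → |·| = √(8²+80²) = √6464 ≈ 80.399, ∠ = arctan(80/8) ≈ 84.29°
pole (s+10): 10 + j80 → |·| = √(10²+80²) = √6500 ≈ 80.623, ∠ = arctan(80/10) ≈ 82.87°
|T| = 1 · 24371 / 6482 ≈ 3.7598
Gain = 20 log₁₀(3.7598) ≈ 11.50 dB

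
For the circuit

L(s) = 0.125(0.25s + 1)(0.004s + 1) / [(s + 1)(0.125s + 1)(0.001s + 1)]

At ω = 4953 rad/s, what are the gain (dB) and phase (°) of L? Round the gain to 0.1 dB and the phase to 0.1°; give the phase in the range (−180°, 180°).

-74.1 dB, -81.4°

At ω = 4953 rad/s:
zero (1 + j4953·0.25) = 1 + j1238.25 → |·| ≈ 1238.3, ∠ ≈ 89.95°
zero (1 + j4953·0.004) = 1 + j19.812 → |·| ≈ 19.837, ∠ ≈ 87.11°
pole (1 + j4953·1) = 1 + j4953 → |·| ≈ 4953, ∠ ≈ 89.99°
pole (1 + j4953·0.125) = 1 + j619.125 → |·| ≈ 619.13, ∠ ≈ 89.91°
pole (1 + j4953·0.001) = 1 + j4.953 → |·| ≈ 5.0529, ∠ ≈ 78.59°
|L| = 0.125 · 1238.3 · 19.837 / (4953 · 619.13 · 5.0529) ≈ 0.00019816
Gain = 20 log₁₀(0.00019816) ≈ -74.06 dB
∠L = (89.95° + 87.11°) − (89.99° + 89.91° + 78.59°) = -81.43°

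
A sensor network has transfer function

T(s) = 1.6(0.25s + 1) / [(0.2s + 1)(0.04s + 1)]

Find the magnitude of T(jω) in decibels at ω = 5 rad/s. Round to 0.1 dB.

5.0 dB

At ω = 5 rad/s:
zero (1 + j5·0.25) = 1 + j1.25 → |·| ≈ 1.6008, ∠ ≈ 51.34°
pole (1 + j5·0.2) = 1 + j1 → |·| ≈ 1.4142, ∠ ≈ 45.00°
pole (1 + j5·0.04) = 1 + j0.2 → |·| ≈ 1.0198, ∠ ≈ 11.31°
|T| = 1.6 · 1.6008 / (1.4142 · 1.0198) ≈ 1.776
Gain = 20 log₁₀(1.776) ≈ 4.99 dB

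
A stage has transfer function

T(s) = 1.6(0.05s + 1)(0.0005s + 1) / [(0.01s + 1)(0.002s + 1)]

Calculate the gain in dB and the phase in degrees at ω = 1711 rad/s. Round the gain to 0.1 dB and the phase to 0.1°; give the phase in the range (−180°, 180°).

9.4 dB, -30.5°

At ω = 1711 rad/s:
zero (1 + j1711·0.05) = 1 + j85.55 → |·| ≈ 85.556, ∠ ≈ 89.33°
zero (1 + j1711·0.0005) = 1 + j0.8555 → |·| ≈ 1.316, ∠ ≈ 40.55°
pole (1 + j1711·0.01) = 1 + j17.11 → |·| ≈ 17.139, ∠ ≈ 86.66°
pole (1 + j1711·0.002) = 1 + j3.422 → |·| ≈ 3.5651, ∠ ≈ 73.71°
|T| = 1.6 · 85.556 · 1.316 / (17.139 · 3.5651) ≈ 2.9483
Gain = 20 log₁₀(2.9483) ≈ 9.39 dB
∠T = (89.33° + 40.55°) − (86.66° + 73.71°) = -30.49°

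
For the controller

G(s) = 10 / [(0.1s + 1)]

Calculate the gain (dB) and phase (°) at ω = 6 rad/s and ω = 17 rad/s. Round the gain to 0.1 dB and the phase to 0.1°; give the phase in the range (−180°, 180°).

At ω = 6 rad/s:
pole (1 + j6·0.1) = 1 + j0.6 → |·| ≈ 1.1662, ∠ ≈ 30.96°
|G| = 10 · 1 / (1.1662) ≈ 8.5749
Gain = 20 log₁₀(8.5749) ≈ 18.66 dB
∠G = (0°) − (30.96°) = -30.96°

At ω = 17 rad/s:
pole (1 + j17·0.1) = 1 + j1.7 → |·| ≈ 1.9723, ∠ ≈ 59.53°
|G| = 10 · 1 / (1.9723) ≈ 5.0702
Gain = 20 log₁₀(5.0702) ≈ 14.10 dB
∠G = (0°) − (59.53°) = -59.53°

ω = 6: 18.7 dB, -31.0°; ω = 17: 14.1 dB, -59.5°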